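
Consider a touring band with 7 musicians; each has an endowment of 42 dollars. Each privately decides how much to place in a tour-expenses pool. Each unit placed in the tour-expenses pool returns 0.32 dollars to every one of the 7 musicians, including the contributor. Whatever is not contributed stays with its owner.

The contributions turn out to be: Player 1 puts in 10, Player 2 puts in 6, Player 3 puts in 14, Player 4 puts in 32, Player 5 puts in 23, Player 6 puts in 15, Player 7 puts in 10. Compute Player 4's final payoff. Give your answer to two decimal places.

Total contributed: 10 + 6 + 14 + 32 + 23 + 15 + 10 = 110.
Each receives 0.32 × 110 = 35.20 from the tour-expenses pool.
Player 4 keeps 42 − 32 = 10, so Player 4's payoff is 10 + 35.20 = 45.20.

45.20 dollars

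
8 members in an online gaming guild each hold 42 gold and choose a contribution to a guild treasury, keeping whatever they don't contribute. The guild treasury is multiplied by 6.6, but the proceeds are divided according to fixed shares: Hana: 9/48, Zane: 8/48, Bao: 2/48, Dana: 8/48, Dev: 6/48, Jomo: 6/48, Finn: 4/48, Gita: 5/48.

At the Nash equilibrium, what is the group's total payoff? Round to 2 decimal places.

Player j's private return per contributed unit is 6.6 × (j's share). Contributing is weakly dominant for j when that share is at least 1/6.6 = 0.1515, and contributing 0 is dominant otherwise.
The shares above 0.1515 belong to Hana, Zane and Dana, contributing 42 each; the remaining 5 contribute 0. Total contributed: 126.
The guild treasury pays out 6.6 × 126 = 831.60 in total (split across the unequal shares, but the aggregate is all that matters for the group sum).
The 5 free-riders keep 42 each, adding 210. Group total = 210 + 831.60 = 1041.60.

1041.60 gold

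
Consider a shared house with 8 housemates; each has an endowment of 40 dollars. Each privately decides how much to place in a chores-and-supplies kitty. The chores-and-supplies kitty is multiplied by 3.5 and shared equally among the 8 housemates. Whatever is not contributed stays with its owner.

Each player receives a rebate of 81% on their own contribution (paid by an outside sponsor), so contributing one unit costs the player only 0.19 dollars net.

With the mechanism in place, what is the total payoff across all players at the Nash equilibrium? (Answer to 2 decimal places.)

1379.20 dollars

Under the mechanism each unit contributed yields (3.5/8) / 0.19 = 2.3026 back to its contributor per unit of net cost, which exceeds 1, making full contribution the dominant choice for everyone.
At the Nash equilibrium everyone contributes 40. Group total payoff = 8 × (40 × 0.81 + 3.5 × 40) = 1379.20.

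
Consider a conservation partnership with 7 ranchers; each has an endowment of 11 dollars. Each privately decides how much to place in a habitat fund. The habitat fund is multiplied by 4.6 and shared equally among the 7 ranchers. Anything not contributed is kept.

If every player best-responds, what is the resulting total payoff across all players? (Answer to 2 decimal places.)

77.00 dollars

Each contributed unit returns 4.6/7 = 0.6571 to its contributor — below 1 — so contributing 0 is dominant for every player. At the Nash equilibrium everyone keeps their 11, and the group total is 7 × 11 = 77.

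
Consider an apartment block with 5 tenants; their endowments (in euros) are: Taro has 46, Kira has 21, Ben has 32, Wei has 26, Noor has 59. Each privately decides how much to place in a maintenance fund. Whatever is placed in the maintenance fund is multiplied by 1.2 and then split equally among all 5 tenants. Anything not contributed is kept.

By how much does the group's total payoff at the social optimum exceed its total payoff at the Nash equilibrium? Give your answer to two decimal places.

36.80 euros

The private return per contributed unit is 1.2/5 = 0.2400 < 1 for every player regardless of endowment, so the Nash equilibrium is zero contribution and the group total is Σ E_j = 46 + 21 + 32 + 26 + 59 = 184.
Each contributed unit returns 1.200 to the group, so the social optimum is full contribution by everyone: group total = 1.200 × 184 = 220.80.
Efficiency loss = (1.200 − 1) × 184 = 36.80.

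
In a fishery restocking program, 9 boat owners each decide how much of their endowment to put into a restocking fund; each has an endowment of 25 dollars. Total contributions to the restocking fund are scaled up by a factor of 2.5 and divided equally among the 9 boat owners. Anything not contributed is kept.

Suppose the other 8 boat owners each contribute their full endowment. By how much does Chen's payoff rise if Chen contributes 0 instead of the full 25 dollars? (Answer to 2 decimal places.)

18.06 dollars

Switching from a contribution of 25 to 0 lets Chen keep an extra 25 dollars, but lowers the restocking fund by 25, which costs Chen their own share of that drop: 2.5/9 × 25 = 6.94.
Net gain = 25 − 6.94 = 18.06. The private return per contributed unit (0.2778) is below 1, so free-riding is indeed the best response regardless of what the others do.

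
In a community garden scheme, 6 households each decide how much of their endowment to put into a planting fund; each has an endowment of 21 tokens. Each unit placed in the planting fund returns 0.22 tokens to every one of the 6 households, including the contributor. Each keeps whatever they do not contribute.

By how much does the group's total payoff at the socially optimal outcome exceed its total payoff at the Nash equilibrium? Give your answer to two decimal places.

The private return per contributed unit is 0.22 < 1, so contributing 0 is dominant for every player. At the Nash equilibrium everyone keeps their 21, and the group total is 6 × 21 = 126.
Each contributed unit returns 1.320 to the group as a whole (0.22 to each of 6 players), which exceeds 1, so the social optimum is full contribution: group total = 1.320 × 126 = 166.32.
Efficiency loss = 166.32 − 126 = 40.32.

40.32 tokens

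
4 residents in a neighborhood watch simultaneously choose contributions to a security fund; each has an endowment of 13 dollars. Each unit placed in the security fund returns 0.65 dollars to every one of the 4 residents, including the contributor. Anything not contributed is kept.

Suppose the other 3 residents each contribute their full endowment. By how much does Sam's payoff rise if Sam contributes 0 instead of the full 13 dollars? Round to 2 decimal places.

Switching from a contribution of 13 to 0 lets Sam keep an extra 13 dollars, but lowers the security fund by 13, which costs Sam their own share of that drop: 0.65 × 13 = 8.45.
Net gain = 13 − 8.45 = 4.55. The private return per contributed unit (0.65) is below 1, so free-riding is indeed the best response regardless of what the others do.

4.55 dollars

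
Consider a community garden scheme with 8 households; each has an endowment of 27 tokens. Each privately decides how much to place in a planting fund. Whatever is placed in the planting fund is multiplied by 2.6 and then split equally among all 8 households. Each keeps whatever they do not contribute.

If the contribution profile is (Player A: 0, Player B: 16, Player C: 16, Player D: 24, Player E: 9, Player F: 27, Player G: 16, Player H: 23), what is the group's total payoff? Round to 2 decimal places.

425.60 tokens

Total contributed: 0 + 16 + 16 + 24 + 9 + 27 + 16 + 23 = 131; total kept: 8 × 27 − 131 = 85.
The planting fund pays out 2.6 × 131 = 340.60 in aggregate.
Group total = 85 + 340.60 = 425.60.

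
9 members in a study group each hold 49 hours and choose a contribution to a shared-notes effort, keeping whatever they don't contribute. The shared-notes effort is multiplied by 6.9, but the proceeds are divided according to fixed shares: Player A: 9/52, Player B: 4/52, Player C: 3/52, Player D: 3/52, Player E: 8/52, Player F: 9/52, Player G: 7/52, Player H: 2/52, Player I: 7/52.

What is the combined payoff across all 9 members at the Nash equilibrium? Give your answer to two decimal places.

For player j, contributing a unit is worthwhile iff 6.9 × (j's share) ≥ 1, i.e. iff j's share is at least 0.1449.
Player A, Player E and Player F clear that bar, contributing 49 each; the remaining 6 contribute 0. Total contributed: 147.
The shared-notes effort pays out 6.9 × 147 = 1014.30 in total (split across the unequal shares, but the aggregate is all that matters for the group sum).
The 6 free-riders keep 49 each, adding 294. Group total = 294 + 1014.30 = 1308.30.

1308.30 hours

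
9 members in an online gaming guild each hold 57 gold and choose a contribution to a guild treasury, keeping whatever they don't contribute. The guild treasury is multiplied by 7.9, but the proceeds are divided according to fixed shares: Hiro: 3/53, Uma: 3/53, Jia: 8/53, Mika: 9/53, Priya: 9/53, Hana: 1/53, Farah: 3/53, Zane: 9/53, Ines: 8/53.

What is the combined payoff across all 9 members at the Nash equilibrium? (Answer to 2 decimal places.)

A player with share s gets back 7.9·s per unit contributed, so full contribution is dominant for anyone with s > 1/7.9 = 0.1266 and zero contribution is dominant for anyone below.
Jia, Mika, Priya, Zane and Ines are above the threshold, contributing 57 each; the remaining 4 contribute 0. Total contributed: 285.
The guild treasury pays out 7.9 × 285 = 2251.50 in total (split across the unequal shares, but the aggregate is all that matters for the group sum).
The 4 free-riders keep 57 each, adding 228. Group total = 228 + 2251.50 = 2479.50.

2479.50 gold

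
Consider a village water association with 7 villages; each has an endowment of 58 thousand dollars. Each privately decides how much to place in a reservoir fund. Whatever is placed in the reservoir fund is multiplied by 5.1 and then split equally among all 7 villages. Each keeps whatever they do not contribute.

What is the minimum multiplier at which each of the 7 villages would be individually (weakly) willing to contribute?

7

A contributed unit returns (multiplier)/7 to its contributor.
This reaches 1 exactly when the multiplier is 7.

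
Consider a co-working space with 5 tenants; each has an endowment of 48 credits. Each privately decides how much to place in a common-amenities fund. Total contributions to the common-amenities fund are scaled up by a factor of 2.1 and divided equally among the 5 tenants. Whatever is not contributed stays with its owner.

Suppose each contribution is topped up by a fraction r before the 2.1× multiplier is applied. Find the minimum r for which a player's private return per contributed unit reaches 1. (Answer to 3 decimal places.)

1.381

With matching at rate r, one contributed unit becomes (1 + r) in the common-amenities fund and returns 2.1 × (1 + r) / 5 to the contributor.
Setting this equal to 1: 1 + r = 5/2.1 = 2.3810.
So the minimum matching rate is r = 2.3810 − 1 = 1.381.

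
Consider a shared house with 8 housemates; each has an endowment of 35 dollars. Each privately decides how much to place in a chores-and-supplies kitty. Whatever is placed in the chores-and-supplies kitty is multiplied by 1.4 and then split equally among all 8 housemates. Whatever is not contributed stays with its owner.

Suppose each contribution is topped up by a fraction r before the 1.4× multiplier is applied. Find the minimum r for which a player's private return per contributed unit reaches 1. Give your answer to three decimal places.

With matching at rate r, one contributed unit becomes (1 + r) in the chores-and-supplies kitty and returns 1.4 × (1 + r) / 8 to the contributor.
Setting this equal to 1: 1 + r = 8/1.4 = 5.7143.
So the minimum matching rate is r = 5.7143 − 1 = 4.714.

4.714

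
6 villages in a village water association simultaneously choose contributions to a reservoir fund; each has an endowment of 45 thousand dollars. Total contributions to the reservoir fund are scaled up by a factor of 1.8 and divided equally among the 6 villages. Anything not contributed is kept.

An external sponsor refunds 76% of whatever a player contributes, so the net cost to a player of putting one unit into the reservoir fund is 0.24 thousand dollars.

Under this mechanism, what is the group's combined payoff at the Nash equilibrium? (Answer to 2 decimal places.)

With the mechanism, a contributed unit returns (1.8/6) / 0.24 = 1.2500 per unit of net cost to the contributor — now above 1 — so contributing fully is weakly dominant for every player.
At the Nash equilibrium everyone contributes 45. Group total payoff = 6 × (45 × 0.76 + 1.8 × 45) = 691.20.

691.20 thousand dollars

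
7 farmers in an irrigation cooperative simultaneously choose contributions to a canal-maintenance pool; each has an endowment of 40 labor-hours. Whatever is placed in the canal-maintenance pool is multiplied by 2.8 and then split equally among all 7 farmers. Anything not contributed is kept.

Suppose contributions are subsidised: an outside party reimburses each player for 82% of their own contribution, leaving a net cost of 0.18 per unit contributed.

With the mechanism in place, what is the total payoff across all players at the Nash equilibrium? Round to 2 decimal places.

1013.60 labor-hours

Under the mechanism each unit contributed yields (2.8/7) / 0.18 = 2.2222 back to its contributor per unit of net cost, which exceeds 1, making full contribution the dominant choice for everyone.
So the Nash equilibrium is full contribution by all 7; the group earns 7 × (40 × 0.82 + 2.8 × 40) = 1013.60.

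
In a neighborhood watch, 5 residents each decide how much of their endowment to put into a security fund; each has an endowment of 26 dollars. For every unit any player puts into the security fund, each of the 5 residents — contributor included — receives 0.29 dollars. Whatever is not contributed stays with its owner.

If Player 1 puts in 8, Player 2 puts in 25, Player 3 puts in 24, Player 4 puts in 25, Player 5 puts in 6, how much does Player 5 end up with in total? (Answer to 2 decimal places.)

45.52 dollars

Total contributed: 8 + 25 + 24 + 25 + 6 = 88.
Each receives 0.29 × 88 = 25.52 from the security fund.
Player 5 keeps 26 − 6 = 20, so Player 5's payoff is 20 + 25.52 = 45.52.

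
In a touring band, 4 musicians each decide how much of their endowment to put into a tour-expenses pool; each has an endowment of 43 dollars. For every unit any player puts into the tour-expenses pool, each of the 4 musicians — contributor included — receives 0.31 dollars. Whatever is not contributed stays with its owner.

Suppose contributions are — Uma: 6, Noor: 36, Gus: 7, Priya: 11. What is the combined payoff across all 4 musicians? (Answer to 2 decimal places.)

Total contributed: 6 + 36 + 7 + 11 = 60; total kept: 4 × 43 − 60 = 112.
The tour-expenses pool pays out 0.31 × 4 × 60 = 74.40 in aggregate.
Group total = 112 + 74.40 = 186.40.

186.40 dollars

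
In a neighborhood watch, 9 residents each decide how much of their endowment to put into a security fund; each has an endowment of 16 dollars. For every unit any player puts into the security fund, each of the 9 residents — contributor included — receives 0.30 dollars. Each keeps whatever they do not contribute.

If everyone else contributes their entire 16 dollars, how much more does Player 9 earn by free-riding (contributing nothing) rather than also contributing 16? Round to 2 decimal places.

Switching from a contribution of 16 to 0 lets Player 9 keep an extra 16 dollars, but lowers the security fund by 16, which costs Player 9 their own share of that drop: 0.30 × 16 = 4.80.
Net gain = 16 − 4.80 = 11.20. The private return per contributed unit (0.30) is below 1, so free-riding is indeed the best response regardless of what the others do.

11.20 dollars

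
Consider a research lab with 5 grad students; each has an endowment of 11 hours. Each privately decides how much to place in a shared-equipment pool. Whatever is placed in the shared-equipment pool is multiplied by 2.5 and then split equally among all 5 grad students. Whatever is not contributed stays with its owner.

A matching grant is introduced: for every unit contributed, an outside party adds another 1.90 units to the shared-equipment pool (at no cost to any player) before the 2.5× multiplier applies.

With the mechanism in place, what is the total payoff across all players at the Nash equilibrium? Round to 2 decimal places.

398.75 hours

With the mechanism, a contributed unit returns 2.5 × 2.90 / 5 = 1.4500 per unit of net cost to the contributor — now above 1 — so contributing fully is weakly dominant for every player.
At the Nash equilibrium everyone contributes 11. Group total payoff = 2.5 × 2.90 × 55 = 398.75.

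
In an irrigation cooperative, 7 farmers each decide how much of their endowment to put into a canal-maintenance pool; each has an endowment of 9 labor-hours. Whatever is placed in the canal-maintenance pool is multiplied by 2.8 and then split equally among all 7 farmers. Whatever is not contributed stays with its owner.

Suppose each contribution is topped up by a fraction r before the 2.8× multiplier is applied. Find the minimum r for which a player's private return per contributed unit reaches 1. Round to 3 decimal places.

1.500

With matching at rate r, one contributed unit becomes (1 + r) in the canal-maintenance pool and returns 2.8 × (1 + r) / 7 to the contributor.
Setting this equal to 1: 1 + r = 7/2.8 = 2.5000.
So the minimum matching rate is r = 2.5000 − 1 = 1.500.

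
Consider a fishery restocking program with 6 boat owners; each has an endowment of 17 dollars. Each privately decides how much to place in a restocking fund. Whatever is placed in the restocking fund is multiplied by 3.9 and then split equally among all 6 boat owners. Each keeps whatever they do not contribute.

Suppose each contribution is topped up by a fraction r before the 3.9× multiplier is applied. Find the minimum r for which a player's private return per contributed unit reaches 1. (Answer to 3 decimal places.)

With matching at rate r, one contributed unit becomes (1 + r) in the restocking fund and returns 3.9 × (1 + r) / 6 to the contributor.
Setting this equal to 1: 1 + r = 6/3.9 = 1.5385.
So the minimum matching rate is r = 1.5385 − 1 = 0.538.

0.538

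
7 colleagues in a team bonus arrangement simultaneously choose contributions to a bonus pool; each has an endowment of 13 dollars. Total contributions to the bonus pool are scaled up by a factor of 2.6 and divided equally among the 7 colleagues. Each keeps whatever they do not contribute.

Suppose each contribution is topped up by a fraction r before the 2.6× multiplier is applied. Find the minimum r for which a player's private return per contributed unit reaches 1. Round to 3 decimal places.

1.692

With matching at rate r, one contributed unit becomes (1 + r) in the bonus pool and returns 2.6 × (1 + r) / 7 to the contributor.
Setting this equal to 1: 1 + r = 7/2.6 = 2.6923.
So the minimum matching rate is r = 2.6923 − 1 = 1.692.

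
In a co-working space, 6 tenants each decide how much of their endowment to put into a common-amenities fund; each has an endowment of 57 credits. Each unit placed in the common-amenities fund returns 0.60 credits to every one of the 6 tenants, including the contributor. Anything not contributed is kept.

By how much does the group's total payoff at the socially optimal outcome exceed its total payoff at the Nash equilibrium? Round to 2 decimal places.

889.20 credits

The private return per contributed unit is 0.60 < 1, so contributing 0 is dominant for every player. At the Nash equilibrium everyone keeps their 57, and the group total is 6 × 57 = 342.
Each contributed unit returns 3.600 to the group as a whole (0.60 to each of 6 players), which exceeds 1, so the social optimum is full contribution: group total = 3.600 × 342 = 1231.20.
Efficiency loss = 1231.20 − 342 = 889.20.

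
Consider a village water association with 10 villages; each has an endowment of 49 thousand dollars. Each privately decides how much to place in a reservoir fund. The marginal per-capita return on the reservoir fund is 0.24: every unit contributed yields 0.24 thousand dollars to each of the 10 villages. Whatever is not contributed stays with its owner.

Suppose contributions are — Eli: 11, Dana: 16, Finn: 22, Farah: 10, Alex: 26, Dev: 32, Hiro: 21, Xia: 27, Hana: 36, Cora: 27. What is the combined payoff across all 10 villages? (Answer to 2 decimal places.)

809.20 thousand dollars

Total contributed: 11 + 16 + 22 + 10 + 26 + 32 + 21 + 27 + 36 + 27 = 228; total kept: 10 × 49 − 228 = 262.
The reservoir fund pays out 0.24 × 10 × 228 = 547.20 in aggregate.
Group total = 262 + 547.20 = 809.20.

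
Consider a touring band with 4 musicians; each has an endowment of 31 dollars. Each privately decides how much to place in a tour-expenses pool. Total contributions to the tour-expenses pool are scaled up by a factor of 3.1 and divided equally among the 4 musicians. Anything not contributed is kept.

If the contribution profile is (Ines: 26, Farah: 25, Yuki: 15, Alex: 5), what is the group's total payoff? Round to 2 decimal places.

Total contributed: 26 + 25 + 15 + 5 = 71; total kept: 4 × 31 − 71 = 53.
The tour-expenses pool pays out 3.1 × 71 = 220.10 in aggregate.
Group total = 53 + 220.10 = 273.10.

273.10 dollars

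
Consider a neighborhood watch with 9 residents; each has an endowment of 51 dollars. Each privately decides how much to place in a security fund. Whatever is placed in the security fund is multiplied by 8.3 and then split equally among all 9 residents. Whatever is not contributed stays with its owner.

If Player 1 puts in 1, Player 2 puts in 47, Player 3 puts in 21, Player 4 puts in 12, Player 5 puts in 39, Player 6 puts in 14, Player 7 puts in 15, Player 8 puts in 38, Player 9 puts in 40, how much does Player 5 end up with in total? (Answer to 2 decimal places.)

221.34 dollars

Total contributed: 1 + 47 + 21 + 12 + 39 + 14 + 15 + 38 + 40 = 227.
Each receives 8.3 × 227 / 9 = 209.34 from the security fund.
Player 5 keeps 51 − 39 = 12, so Player 5's payoff is 12 + 209.34 = 221.34.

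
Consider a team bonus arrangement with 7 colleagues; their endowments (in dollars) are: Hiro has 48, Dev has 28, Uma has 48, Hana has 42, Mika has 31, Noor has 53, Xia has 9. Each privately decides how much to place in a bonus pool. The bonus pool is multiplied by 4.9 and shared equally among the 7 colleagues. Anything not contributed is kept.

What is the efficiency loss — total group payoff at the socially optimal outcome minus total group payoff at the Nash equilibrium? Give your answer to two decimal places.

1010.10 dollars

The private return per contributed unit is 4.9/7 = 0.7000 < 1 for every player regardless of endowment, so the Nash equilibrium is zero contribution and the group total is Σ E_j = 48 + 28 + 48 + 42 + 31 + 53 + 9 = 259.
Each contributed unit returns 4.900 to the group, so the social optimum is full contribution by everyone: group total = 4.900 × 259 = 1269.10.
Efficiency loss = (4.900 − 1) × 259 = 1010.10.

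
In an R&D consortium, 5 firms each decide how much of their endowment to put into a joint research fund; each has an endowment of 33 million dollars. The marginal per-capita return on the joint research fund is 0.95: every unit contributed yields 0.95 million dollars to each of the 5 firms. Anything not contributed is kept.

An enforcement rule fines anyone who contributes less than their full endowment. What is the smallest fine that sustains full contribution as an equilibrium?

1.65 million dollars

Given the others contribute fully, the best deviation is to contribute 0 (any partial contribution still incurs the fine and gives up units whose private return 0.95 is below 1).
Deviating from 33 to 0 saves 33 million dollars but forfeits the deviator's share of the drop in the joint research fund: 0.95 × 33 = 31.35.
So the deviation gain is 33 − 31.35 = 1.65, and the fine must be at least 1.65 million dollars to wipe it out.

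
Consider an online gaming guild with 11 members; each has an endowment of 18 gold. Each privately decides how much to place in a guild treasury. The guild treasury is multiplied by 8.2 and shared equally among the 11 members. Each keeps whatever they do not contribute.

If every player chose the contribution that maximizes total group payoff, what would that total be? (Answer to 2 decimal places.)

1623.60 gold

Each contributed unit returns 8.200 to the group as a whole (0.7455 to each of 11 players), which exceeds 1, so the social optimum is full contribution: group total = 8.200 × 198 = 1623.60.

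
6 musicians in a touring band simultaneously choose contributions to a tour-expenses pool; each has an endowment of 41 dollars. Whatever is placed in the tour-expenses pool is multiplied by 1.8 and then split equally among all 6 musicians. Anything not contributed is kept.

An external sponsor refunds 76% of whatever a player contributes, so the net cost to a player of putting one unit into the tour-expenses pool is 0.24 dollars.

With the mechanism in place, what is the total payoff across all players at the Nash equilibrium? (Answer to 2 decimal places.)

629.76 dollars

The effective private return per unit is now (1.8/6) / 0.24 = 1.2500 > 1, so every player's dominant strategy flips to full contribution.
At the Nash equilibrium everyone contributes 41. Group total payoff = 6 × (41 × 0.76 + 1.8 × 41) = 629.76.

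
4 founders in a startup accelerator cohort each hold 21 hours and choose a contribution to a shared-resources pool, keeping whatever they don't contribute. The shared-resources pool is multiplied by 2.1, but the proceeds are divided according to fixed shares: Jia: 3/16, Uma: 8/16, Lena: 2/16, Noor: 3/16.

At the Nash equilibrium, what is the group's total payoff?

A player with share s gets back 2.1·s per unit contributed, so full contribution is dominant for anyone with s > 1/2.1 = 0.4762 and zero contribution is dominant for anyone below.
Uma alone (share 8/16) is above the threshold, contributing 21; the remaining 3 contribute 0. Total contributed: 21.
The shared-resources pool pays out 2.1 × 21 = 44.10 in total (split across the unequal shares, but the aggregate is all that matters for the group sum).
The 3 free-riders keep 21 each, adding 63. Group total = 63 + 44.10 = 107.10.

107.10 hours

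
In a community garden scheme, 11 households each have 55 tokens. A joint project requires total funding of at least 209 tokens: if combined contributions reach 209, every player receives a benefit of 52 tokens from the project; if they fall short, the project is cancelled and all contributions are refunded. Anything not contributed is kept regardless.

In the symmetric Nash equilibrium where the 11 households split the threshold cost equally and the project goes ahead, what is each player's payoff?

Equal share of the threshold: 209/11 = 19.
At this profile no one gains by cutting their contribution: any cut drops the total below 209, the project is cancelled, contributions are refunded, and the deviator ends with 55, which is less than 55 − 19 + 52 = 88. Contributing more than 19 just wastes the excess. So contributing exactly 19 is a best response.
Each player's payoff: 55 − 19 + 52 = 88.

88 tokens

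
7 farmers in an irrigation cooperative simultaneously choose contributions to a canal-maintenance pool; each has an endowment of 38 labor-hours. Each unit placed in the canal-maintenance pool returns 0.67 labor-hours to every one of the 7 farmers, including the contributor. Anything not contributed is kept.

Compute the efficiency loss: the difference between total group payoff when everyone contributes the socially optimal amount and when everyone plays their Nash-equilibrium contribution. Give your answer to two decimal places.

981.54 labor-hours

The private return per contributed unit is 0.67 < 1, so contributing 0 is dominant for every player. At the Nash equilibrium everyone keeps their 38, and the group total is 7 × 38 = 266.
Each contributed unit returns 4.690 to the group as a whole (0.67 to each of 7 players), which exceeds 1, so the social optimum is full contribution: group total = 4.690 × 266 = 1247.54.
Efficiency loss = 1247.54 − 266 = 981.54.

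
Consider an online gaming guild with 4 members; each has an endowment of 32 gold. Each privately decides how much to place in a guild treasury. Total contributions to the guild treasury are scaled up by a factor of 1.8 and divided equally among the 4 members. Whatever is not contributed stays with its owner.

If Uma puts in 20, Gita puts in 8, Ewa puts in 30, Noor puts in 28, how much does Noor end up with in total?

42.70 gold

Total contributed: 20 + 8 + 30 + 28 = 86.
Each receives 1.8 × 86 / 4 = 38.70 from the guild treasury.
Noor keeps 32 − 28 = 4, so Noor's payoff is 4 + 38.70 = 42.70.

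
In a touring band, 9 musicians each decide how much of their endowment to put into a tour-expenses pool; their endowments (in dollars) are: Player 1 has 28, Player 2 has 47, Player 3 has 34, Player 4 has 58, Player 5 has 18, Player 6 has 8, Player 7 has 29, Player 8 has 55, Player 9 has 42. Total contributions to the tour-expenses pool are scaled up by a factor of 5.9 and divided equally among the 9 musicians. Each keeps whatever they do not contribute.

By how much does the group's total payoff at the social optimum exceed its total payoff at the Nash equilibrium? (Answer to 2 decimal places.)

1563.10 dollars

The private return per contributed unit is 5.9/9 = 0.6556 < 1 for every player regardless of endowment, so the Nash equilibrium is zero contribution and the group total is Σ E_j = 28 + 47 + 34 + 58 + 18 + 8 + 29 + 55 + 42 = 319.
Each contributed unit returns 5.900 to the group, so the social optimum is full contribution by everyone: group total = 5.900 × 319 = 1882.10.
Efficiency loss = (5.900 − 1) × 319 = 1563.10.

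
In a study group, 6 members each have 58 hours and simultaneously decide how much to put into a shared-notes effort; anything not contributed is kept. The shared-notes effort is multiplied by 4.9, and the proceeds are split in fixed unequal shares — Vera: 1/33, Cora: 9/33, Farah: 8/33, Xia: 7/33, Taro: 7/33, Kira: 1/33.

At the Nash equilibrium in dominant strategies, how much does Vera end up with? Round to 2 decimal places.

92.45 hours

A player with share s gets back 4.9·s per unit contributed, so full contribution is dominant for anyone with s > 1/4.9 = 0.2041 and zero contribution is dominant for anyone below.
The shares above 0.2041 belong to Cora, Farah, Xia and Taro, contributing 58 each; the remaining 2 contribute 0. Total contributed: 232.
Vera keeps 58 and receives 4.9 × 232 × 1/33 = 34.45 from the shared-notes effort, for a payoff of 92.45.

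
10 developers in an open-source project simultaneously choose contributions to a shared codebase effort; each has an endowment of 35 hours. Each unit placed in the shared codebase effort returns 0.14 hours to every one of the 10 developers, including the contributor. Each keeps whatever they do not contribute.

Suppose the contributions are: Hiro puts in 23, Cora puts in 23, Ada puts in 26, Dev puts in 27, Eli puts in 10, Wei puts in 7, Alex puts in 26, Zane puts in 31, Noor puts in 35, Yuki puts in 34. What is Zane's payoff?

37.88 hours

Total contributed: 23 + 23 + 26 + 27 + 10 + 7 + 26 + 31 + 35 + 34 = 242.
Each receives 0.14 × 242 = 33.88 from the shared codebase effort.
Zane keeps 35 − 31 = 4, so Zane's payoff is 4 + 33.88 = 37.88.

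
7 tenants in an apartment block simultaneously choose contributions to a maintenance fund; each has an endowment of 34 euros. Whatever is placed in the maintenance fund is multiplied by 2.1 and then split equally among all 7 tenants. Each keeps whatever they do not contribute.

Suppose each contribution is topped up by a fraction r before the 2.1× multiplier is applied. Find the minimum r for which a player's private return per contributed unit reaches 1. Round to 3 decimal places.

With matching at rate r, one contributed unit becomes (1 + r) in the maintenance fund and returns 2.1 × (1 + r) / 7 to the contributor.
Setting this equal to 1: 1 + r = 7/2.1 = 3.3333.
So the minimum matching rate is r = 3.3333 − 1 = 2.333.

2.333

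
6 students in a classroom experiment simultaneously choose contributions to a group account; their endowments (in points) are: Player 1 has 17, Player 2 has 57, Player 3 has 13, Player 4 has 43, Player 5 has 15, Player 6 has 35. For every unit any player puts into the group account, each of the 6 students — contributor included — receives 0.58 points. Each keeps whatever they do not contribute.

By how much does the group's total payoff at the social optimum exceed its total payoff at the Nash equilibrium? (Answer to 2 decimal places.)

The private return per contributed unit is 0.58 < 1 for everyone, so the Nash equilibrium is zero contribution and the group total is Σ E_j = 17 + 57 + 13 + 43 + 15 + 35 = 180.
Each contributed unit returns 3.480 to the group, so the social optimum is full contribution by everyone: group total = 3.480 × 180 = 626.40.
Efficiency loss = (3.480 − 1) × 180 = 446.40.

446.40 points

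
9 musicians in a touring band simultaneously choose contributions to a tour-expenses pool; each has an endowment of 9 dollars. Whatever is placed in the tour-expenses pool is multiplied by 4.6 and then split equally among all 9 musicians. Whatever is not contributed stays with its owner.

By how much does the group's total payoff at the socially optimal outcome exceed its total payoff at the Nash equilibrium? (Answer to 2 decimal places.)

Each contributed unit returns 4.6/9 = 0.5111 to its contributor — below 1 — so contributing 0 is dominant for every player. At the Nash equilibrium everyone keeps their 9, and the group total is 9 × 9 = 81.
Each contributed unit returns 4.600 to the group as a whole (0.5111 to each of 9 players), which exceeds 1, so the social optimum is full contribution: group total = 4.600 × 81 = 372.60.
Efficiency loss = 372.60 − 81 = 291.60.

291.60 dollars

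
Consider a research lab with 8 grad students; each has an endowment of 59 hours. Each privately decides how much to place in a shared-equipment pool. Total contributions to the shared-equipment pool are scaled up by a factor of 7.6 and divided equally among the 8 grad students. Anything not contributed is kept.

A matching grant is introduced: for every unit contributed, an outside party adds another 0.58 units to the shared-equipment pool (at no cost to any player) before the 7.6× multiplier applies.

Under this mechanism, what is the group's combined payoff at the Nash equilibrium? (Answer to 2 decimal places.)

5667.78 hours

With the mechanism, a contributed unit returns 7.6 × 1.58 / 8 = 1.5010 per unit of net cost to the contributor — now above 1 — so contributing fully is weakly dominant for every player.
So the Nash equilibrium is full contribution by all 8; the group earns 7.6 × 1.58 × 472 = 5667.78.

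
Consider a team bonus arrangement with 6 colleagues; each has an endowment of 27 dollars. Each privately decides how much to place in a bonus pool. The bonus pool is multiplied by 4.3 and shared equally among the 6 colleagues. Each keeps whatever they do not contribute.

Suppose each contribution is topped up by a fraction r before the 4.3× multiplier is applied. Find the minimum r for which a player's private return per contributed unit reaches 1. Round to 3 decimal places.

0.395

With matching at rate r, one contributed unit becomes (1 + r) in the bonus pool and returns 4.3 × (1 + r) / 6 to the contributor.
Setting this equal to 1: 1 + r = 6/4.3 = 1.3953.
So the minimum matching rate is r = 1.3953 − 1 = 0.395.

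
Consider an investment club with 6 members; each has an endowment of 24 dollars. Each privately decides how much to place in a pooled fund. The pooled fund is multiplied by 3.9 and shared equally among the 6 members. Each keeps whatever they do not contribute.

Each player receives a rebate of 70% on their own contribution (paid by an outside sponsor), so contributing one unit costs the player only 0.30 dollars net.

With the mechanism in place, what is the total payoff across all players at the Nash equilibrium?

Under the mechanism each unit contributed yields (3.9/6) / 0.30 = 2.1667 back to its contributor per unit of net cost, which exceeds 1, making full contribution the dominant choice for everyone.
So the Nash equilibrium is full contribution by all 6; the group earns 6 × (24 × 0.70 + 3.9 × 24) = 662.40.

662.40 dollars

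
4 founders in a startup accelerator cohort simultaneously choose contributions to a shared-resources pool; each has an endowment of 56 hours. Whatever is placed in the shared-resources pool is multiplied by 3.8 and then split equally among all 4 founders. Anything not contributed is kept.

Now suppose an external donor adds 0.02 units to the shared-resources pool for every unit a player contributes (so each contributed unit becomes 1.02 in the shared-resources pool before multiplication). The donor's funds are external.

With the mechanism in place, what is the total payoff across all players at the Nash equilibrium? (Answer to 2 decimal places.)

Even with the mechanism, each unit contributed returns only 3.8 × 1.02 / 4 = 0.9690 per unit of net cost, so contributing nothing is still dominant.
Everyone keeps their endowment and the group total is 4 × 56 = 224.

224.00 hours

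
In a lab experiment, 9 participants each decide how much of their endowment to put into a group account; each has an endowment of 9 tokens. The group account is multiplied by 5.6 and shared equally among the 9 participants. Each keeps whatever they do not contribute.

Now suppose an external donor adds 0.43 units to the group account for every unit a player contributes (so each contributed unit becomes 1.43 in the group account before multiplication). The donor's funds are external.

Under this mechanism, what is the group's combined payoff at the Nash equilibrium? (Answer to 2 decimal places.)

Even with the mechanism, each unit contributed returns only 5.6 × 1.43 / 9 = 0.8898 per unit of net cost, so contributing nothing is still dominant.
Everyone keeps their endowment and the group total is 9 × 9 = 81.

81.00 tokens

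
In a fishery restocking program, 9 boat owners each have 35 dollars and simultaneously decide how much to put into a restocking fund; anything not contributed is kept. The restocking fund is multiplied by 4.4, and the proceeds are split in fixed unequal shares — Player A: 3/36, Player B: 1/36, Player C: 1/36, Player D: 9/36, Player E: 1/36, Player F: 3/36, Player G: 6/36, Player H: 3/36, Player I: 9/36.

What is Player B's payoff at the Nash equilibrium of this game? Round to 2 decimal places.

43.56 dollars

A player with share s gets back 4.4·s per unit contributed, so full contribution is dominant for anyone with s > 1/4.4 = 0.2273 and zero contribution is dominant for anyone below.
Player D and Player I clear that bar, contributing 35 each; the remaining 7 contribute 0. Total contributed: 70.
Player B keeps 35 and receives 4.4 × 70 × 1/36 = 8.56 from the restocking fund, for a payoff of 43.56.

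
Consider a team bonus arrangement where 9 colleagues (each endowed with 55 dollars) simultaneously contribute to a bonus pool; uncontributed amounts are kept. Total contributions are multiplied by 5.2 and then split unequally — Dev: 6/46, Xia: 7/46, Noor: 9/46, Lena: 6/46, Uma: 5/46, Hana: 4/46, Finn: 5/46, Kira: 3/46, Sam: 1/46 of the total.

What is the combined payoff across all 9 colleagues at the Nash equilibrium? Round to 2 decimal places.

For player j, contributing a unit is worthwhile iff 5.2 × (j's share) ≥ 1, i.e. iff j's share is at least 0.1923.
The only share above 0.1923 is Noor's 9/46, contributing 55; the remaining 8 contribute 0. Total contributed: 55.
The bonus pool pays out 5.2 × 55 = 286.00 in total (split across the unequal shares, but the aggregate is all that matters for the group sum).
The 8 free-riders keep 55 each, adding 440. Group total = 440 + 286.00 = 726.00.

726.00 dollars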